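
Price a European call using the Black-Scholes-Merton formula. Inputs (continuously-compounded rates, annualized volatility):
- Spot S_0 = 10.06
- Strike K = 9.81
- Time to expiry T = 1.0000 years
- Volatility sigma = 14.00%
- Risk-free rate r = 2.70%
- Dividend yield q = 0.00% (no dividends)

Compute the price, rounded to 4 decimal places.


Answer: Price = 0.8403

Derivation:
d1 = (ln(S/K) + (r - q + 0.5*sigma^2) * T) / (sigma * sqrt(T)) = 0.44260636
d2 = d1 - sigma * sqrt(T) = 0.30260636
exp(-rT) = 0.97336124; exp(-qT) = 1.00000000
C = S_0 * exp(-qT) * N(d1) - K * exp(-rT) * N(d2)
N(d1) = 0.67097476; N(d2) = 0.61890507
C = 10.0600 * 1.00000000 * 0.67097476 - 9.8100 * 0.97336124 * 0.61890507 = 0.8403


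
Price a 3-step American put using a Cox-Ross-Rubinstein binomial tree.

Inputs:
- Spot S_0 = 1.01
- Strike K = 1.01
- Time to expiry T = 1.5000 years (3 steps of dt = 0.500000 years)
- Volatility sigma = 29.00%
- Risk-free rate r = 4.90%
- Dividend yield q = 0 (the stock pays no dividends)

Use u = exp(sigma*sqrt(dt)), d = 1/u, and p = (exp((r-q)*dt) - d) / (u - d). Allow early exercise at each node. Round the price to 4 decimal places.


dt = T/N = 0.500000
u = exp(sigma*sqrt(dt)) = 1.227600; d = 1/u = 0.814598
p = (exp((r-q)*dt) - d) / (u - d) = 0.508968
Discount per step: exp(-r*dt) = 0.975798
Stock lattice S(k, i) with i counting down-moves:
  k=0: S(0,0) = 1.0100
  k=1: S(1,0) = 1.2399; S(1,1) = 0.8227
  k=2: S(2,0) = 1.5221; S(2,1) = 1.0100; S(2,2) = 0.6702
  k=3: S(3,0) = 1.8685; S(3,1) = 1.2399; S(3,2) = 0.8227; S(3,3) = 0.5459
Terminal payoffs V(N, i) = max(K - S_T, 0):
  V(3,0) = 0.000000; V(3,1) = 0.000000; V(3,2) = 0.187256; V(3,3) = 0.464053
Backward induction: V(k, i) = exp(-r*dt) * [p * V(k+1, i) + (1-p) * V(k+1, i+1)]; then take max(V_cont, immediate exercise) for American.
  V(2,0) = exp(-r*dt) * [p*0.000000 + (1-p)*0.000000] = 0.000000; exercise = 0.000000; V(2,0) = max -> 0.000000
  V(2,1) = exp(-r*dt) * [p*0.000000 + (1-p)*0.187256] = 0.089723; exercise = 0.000000; V(2,1) = max -> 0.089723
  V(2,2) = exp(-r*dt) * [p*0.187256 + (1-p)*0.464053] = 0.315351; exercise = 0.339795; V(2,2) = max -> 0.339795
  V(1,0) = exp(-r*dt) * [p*0.000000 + (1-p)*0.089723] = 0.042991; exercise = 0.000000; V(1,0) = max -> 0.042991
  V(1,1) = exp(-r*dt) * [p*0.089723 + (1-p)*0.339795] = 0.207373; exercise = 0.187256; V(1,1) = max -> 0.207373
  V(0,0) = exp(-r*dt) * [p*0.042991 + (1-p)*0.207373] = 0.120714; exercise = 0.000000; V(0,0) = max -> 0.120714

Answer: Price = V(0,0) = 0.1207


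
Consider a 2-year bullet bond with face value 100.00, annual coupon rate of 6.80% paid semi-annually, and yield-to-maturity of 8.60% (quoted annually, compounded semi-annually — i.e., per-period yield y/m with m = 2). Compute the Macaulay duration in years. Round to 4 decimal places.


Answer: Macaulay duration = 1.9017 years

Derivation:
Coupon per period c = face * coupon_rate / m = 3.400000
Periods per year m = 2; per-period yield y/m = 0.043000
Number of cashflows N = 4
Cashflows (t years, CF_t, discount factor 1/(1+y/m)^(m*t), PV):
  t = 0.5000: CF_t = 3.400000, DF = 0.958773, PV = 3.259827
  t = 1.0000: CF_t = 3.400000, DF = 0.919245, PV = 3.125434
  t = 1.5000: CF_t = 3.400000, DF = 0.881347, PV = 2.996581
  t = 2.0000: CF_t = 103.400000, DF = 0.845012, PV = 87.374219
Price P = sum_t PV_t = 96.756061
Macaulay numerator sum_t t * PV_t:
  t * PV_t at t = 0.5000: 1.629914
  t * PV_t at t = 1.0000: 3.125434
  t * PV_t at t = 1.5000: 4.494871
  t * PV_t at t = 2.0000: 174.748437
Macaulay duration D = (sum_t t * PV_t) / P = 183.998656 / 96.756061 = 1.901676


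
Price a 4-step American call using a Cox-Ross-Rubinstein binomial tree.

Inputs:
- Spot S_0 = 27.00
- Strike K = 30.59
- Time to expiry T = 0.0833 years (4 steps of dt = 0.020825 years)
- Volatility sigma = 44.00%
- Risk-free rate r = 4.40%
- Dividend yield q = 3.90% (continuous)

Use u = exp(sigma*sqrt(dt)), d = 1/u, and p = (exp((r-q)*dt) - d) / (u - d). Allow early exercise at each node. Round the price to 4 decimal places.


dt = T/N = 0.020825
u = exp(sigma*sqrt(dt)) = 1.065555; d = 1/u = 0.938478
p = (exp((r-q)*dt) - d) / (u - d) = 0.484951
Discount per step: exp(-r*dt) = 0.999084
Stock lattice S(k, i) with i counting down-moves:
  k=0: S(0,0) = 27.0000
  k=1: S(1,0) = 28.7700; S(1,1) = 25.3389
  k=2: S(2,0) = 30.6560; S(2,1) = 27.0000; S(2,2) = 23.7800
  k=3: S(3,0) = 32.6657; S(3,1) = 28.7700; S(3,2) = 25.3389; S(3,3) = 22.3170
  k=4: S(4,0) = 34.8071; S(4,1) = 30.6560; S(4,2) = 27.0000; S(4,3) = 23.7800; S(4,4) = 20.9440
Terminal payoffs V(N, i) = max(S_T - K, 0):
  V(4,0) = 4.217058; V(4,1) = 0.066004; V(4,2) = 0.000000; V(4,3) = 0.000000; V(4,4) = 0.000000
Backward induction: V(k, i) = exp(-r*dt) * [p * V(k+1, i) + (1-p) * V(k+1, i+1)]; then take max(V_cont, immediate exercise) for American.
  V(3,0) = exp(-r*dt) * [p*4.217058 + (1-p)*0.066004] = 2.077156; exercise = 2.075659; V(3,0) = max -> 2.077156
  V(3,1) = exp(-r*dt) * [p*0.066004 + (1-p)*0.000000] = 0.031979; exercise = 0.000000; V(3,1) = max -> 0.031979
  V(3,2) = exp(-r*dt) * [p*0.000000 + (1-p)*0.000000] = 0.000000; exercise = 0.000000; V(3,2) = max -> 0.000000
  V(3,3) = exp(-r*dt) * [p*0.000000 + (1-p)*0.000000] = 0.000000; exercise = 0.000000; V(3,3) = max -> 0.000000
  V(2,0) = exp(-r*dt) * [p*2.077156 + (1-p)*0.031979] = 1.022852; exercise = 0.066004; V(2,0) = max -> 1.022852
  V(2,1) = exp(-r*dt) * [p*0.031979 + (1-p)*0.000000] = 0.015494; exercise = 0.000000; V(2,1) = max -> 0.015494
  V(2,2) = exp(-r*dt) * [p*0.000000 + (1-p)*0.000000] = 0.000000; exercise = 0.000000; V(2,2) = max -> 0.000000
  V(1,0) = exp(-r*dt) * [p*1.022852 + (1-p)*0.015494] = 0.503551; exercise = 0.000000; V(1,0) = max -> 0.503551
  V(1,1) = exp(-r*dt) * [p*0.015494 + (1-p)*0.000000] = 0.007507; exercise = 0.000000; V(1,1) = max -> 0.007507
  V(0,0) = exp(-r*dt) * [p*0.503551 + (1-p)*0.007507] = 0.247837; exercise = 0.000000; V(0,0) = max -> 0.247837

Answer: Price = V(0,0) = 0.2478


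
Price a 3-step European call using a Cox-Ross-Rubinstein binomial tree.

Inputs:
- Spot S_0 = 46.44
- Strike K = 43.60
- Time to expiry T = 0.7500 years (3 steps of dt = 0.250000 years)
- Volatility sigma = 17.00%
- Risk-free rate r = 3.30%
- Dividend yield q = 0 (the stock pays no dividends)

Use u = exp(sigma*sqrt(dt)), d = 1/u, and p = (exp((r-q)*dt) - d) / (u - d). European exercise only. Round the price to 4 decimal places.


dt = T/N = 0.250000
u = exp(sigma*sqrt(dt)) = 1.088717; d = 1/u = 0.918512
p = (exp((r-q)*dt) - d) / (u - d) = 0.527434
Discount per step: exp(-r*dt) = 0.991784
Stock lattice S(k, i) with i counting down-moves:
  k=0: S(0,0) = 46.4400
  k=1: S(1,0) = 50.5600; S(1,1) = 42.6557
  k=2: S(2,0) = 55.0456; S(2,1) = 46.4400; S(2,2) = 39.1798
  k=3: S(3,0) = 59.9290; S(3,1) = 50.5600; S(3,2) = 42.6557; S(3,3) = 35.9871
Terminal payoffs V(N, i) = max(S_T - K, 0):
  V(3,0) = 16.329038; V(3,1) = 6.960021; V(3,2) = 0.000000; V(3,3) = 0.000000
Backward induction: V(k, i) = exp(-r*dt) * [p * V(k+1, i) + (1-p) * V(k+1, i+1)].
  V(2,0) = exp(-r*dt) * [p*16.329038 + (1-p)*6.960021] = 11.803778
  V(2,1) = exp(-r*dt) * [p*6.960021 + (1-p)*0.000000] = 3.640793
  V(2,2) = exp(-r*dt) * [p*0.000000 + (1-p)*0.000000] = 0.000000
  V(1,0) = exp(-r*dt) * [p*11.803778 + (1-p)*3.640793] = 7.880944
  V(1,1) = exp(-r*dt) * [p*3.640793 + (1-p)*0.000000] = 1.904502
  V(0,0) = exp(-r*dt) * [p*7.880944 + (1-p)*1.904502] = 5.015137

Answer: Price = V(0,0) = 5.0151


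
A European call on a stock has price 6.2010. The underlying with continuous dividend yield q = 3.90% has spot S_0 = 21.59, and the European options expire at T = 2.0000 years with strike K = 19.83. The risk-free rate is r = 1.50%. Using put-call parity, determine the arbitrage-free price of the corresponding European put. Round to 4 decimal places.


Answer: Put price = 5.4750

Derivation:
Put-call parity: C - P = S_0 * exp(-qT) - K * exp(-rT).
S_0 * exp(-qT) = 21.5900 * 0.92496443 = 19.96998197
K * exp(-rT) = 19.8300 * 0.97044553 = 19.24393493
P = C - S*exp(-qT) + K*exp(-rT)
P = 6.2010 - 19.96998197 + 19.24393493 = 5.4750


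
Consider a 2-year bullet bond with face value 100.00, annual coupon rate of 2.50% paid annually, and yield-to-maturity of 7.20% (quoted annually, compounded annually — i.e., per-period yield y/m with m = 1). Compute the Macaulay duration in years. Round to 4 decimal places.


Coupon per period c = face * coupon_rate / m = 2.500000
Periods per year m = 1; per-period yield y/m = 0.072000
Number of cashflows N = 2
Cashflows (t years, CF_t, discount factor 1/(1+y/m)^(m*t), PV):
  t = 1.0000: CF_t = 2.500000, DF = 0.932836, PV = 2.332090
  t = 2.0000: CF_t = 102.500000, DF = 0.870183, PV = 89.193724
Price P = sum_t PV_t = 91.525813
Macaulay numerator sum_t t * PV_t:
  t * PV_t at t = 1.0000: 2.332090
  t * PV_t at t = 2.0000: 178.387447
Macaulay duration D = (sum_t t * PV_t) / P = 180.719537 / 91.525813 = 1.974520

Answer: Macaulay duration = 1.9745 years


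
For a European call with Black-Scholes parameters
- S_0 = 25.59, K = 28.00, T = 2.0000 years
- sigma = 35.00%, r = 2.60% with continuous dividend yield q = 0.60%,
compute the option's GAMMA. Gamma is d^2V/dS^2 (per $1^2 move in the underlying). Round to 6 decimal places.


d1 = 0.1464663409; d2 = -0.3485084060
phi(d1) = 0.3946860155; exp(-qT) = 0.9880717129; exp(-rT) = 0.9493288668
Gamma = exp(-qT) * phi(d1) / (S * sigma * sqrt(T)) = 0.9880717129 * 0.3946860155 / (25.5900 * 0.3500 * 1.4142135624) = 0.030788

Answer: Gamma = 0.030788


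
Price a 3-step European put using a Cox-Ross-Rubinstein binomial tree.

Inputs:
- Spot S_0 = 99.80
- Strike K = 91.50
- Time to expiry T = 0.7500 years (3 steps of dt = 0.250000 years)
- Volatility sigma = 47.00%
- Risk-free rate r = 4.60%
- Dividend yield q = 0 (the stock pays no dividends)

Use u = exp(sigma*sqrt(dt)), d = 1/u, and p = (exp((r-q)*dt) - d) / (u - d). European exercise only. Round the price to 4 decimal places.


Answer: Price = V(0,0) = 11.0634

Derivation:
dt = T/N = 0.250000
u = exp(sigma*sqrt(dt)) = 1.264909; d = 1/u = 0.790571
p = (exp((r-q)*dt) - d) / (u - d) = 0.465903
Discount per step: exp(-r*dt) = 0.988566
Stock lattice S(k, i) with i counting down-moves:
  k=0: S(0,0) = 99.8000
  k=1: S(1,0) = 126.2379; S(1,1) = 78.8990
  k=2: S(2,0) = 159.6794; S(2,1) = 99.8000; S(2,2) = 62.3752
  k=3: S(3,0) = 201.9799; S(3,1) = 126.2379; S(3,2) = 78.8990; S(3,3) = 49.3120
Terminal payoffs V(N, i) = max(K - S_T, 0):
  V(3,0) = 0.000000; V(3,1) = 0.000000; V(3,2) = 12.601029; V(3,3) = 42.187964
Backward induction: V(k, i) = exp(-r*dt) * [p * V(k+1, i) + (1-p) * V(k+1, i+1)].
  V(2,0) = exp(-r*dt) * [p*0.000000 + (1-p)*0.000000] = 0.000000
  V(2,1) = exp(-r*dt) * [p*0.000000 + (1-p)*12.601029] = 6.653216
  V(2,2) = exp(-r*dt) * [p*12.601029 + (1-p)*42.187964] = 28.078551
  V(1,0) = exp(-r*dt) * [p*0.000000 + (1-p)*6.653216] = 3.512831
  V(1,1) = exp(-r*dt) * [p*6.653216 + (1-p)*28.078551] = 17.889503
  V(0,0) = exp(-r*dt) * [p*3.512831 + (1-p)*17.889503] = 11.063403


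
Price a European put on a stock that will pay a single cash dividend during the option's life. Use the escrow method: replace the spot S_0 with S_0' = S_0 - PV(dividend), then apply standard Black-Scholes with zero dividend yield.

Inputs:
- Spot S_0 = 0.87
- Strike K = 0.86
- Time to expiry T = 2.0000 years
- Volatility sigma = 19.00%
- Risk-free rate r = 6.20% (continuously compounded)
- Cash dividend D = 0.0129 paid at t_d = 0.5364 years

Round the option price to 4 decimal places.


Answer: Price = 0.0461

Derivation:
PV(D) = D * exp(-r * t_d) = 0.0129 * 0.96729013 = 0.01247804
S_0' = S_0 - PV(D) = 0.8700 - 0.01247804 = 0.85752196
d1 = (ln(S_0'/K) + (r + sigma^2/2)*T) / (sigma*sqrt(T)) = 0.58509140
d2 = d1 - sigma*sqrt(T) = 0.31639082
exp(-rT) = 0.88337984
N(-d1) = 0.27924313; N(-d2) = 0.37585294
P = K * exp(-rT) * N(-d2) - S_0' * N(-d1) = 0.8600 * 0.88337984 * 0.37585294 - 0.85752196 * 0.27924313 = 0.0461


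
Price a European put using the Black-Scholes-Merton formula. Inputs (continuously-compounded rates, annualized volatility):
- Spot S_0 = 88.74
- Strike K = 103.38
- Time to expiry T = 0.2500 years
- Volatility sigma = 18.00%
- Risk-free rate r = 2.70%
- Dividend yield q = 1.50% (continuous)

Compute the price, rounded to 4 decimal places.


d1 = (ln(S/K) + (r - q + 0.5*sigma^2) * T) / (sigma * sqrt(T)) = -1.61834193
d2 = d1 - sigma * sqrt(T) = -1.70834193
exp(-rT) = 0.99327273; exp(-qT) = 0.99625702
P = K * exp(-rT) * N(-d2) - S_0 * exp(-qT) * N(-d1)
N(-d1) = 0.94720554; N(-d2) = 0.95621354
P = 103.3800 * 0.99327273 * 0.95621354 - 88.7400 * 0.99625702 * 0.94720554 = 14.4479

Answer: Price = 14.4479


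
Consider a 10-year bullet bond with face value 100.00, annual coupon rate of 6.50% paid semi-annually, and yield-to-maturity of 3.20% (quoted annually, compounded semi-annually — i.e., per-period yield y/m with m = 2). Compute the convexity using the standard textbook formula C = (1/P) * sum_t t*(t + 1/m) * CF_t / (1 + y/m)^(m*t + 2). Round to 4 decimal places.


Coupon per period c = face * coupon_rate / m = 3.250000
Periods per year m = 2; per-period yield y/m = 0.016000
Number of cashflows N = 20
Cashflows (t years, CF_t, discount factor 1/(1+y/m)^(m*t), PV):
  t = 0.5000: CF_t = 3.250000, DF = 0.984252, PV = 3.198819
  t = 1.0000: CF_t = 3.250000, DF = 0.968752, PV = 3.148444
  t = 1.5000: CF_t = 3.250000, DF = 0.953496, PV = 3.098862
  t = 2.0000: CF_t = 3.250000, DF = 0.938480, PV = 3.050061
  t = 2.5000: CF_t = 3.250000, DF = 0.923701, PV = 3.002029
  t = 3.0000: CF_t = 3.250000, DF = 0.909155, PV = 2.954753
  t = 3.5000: CF_t = 3.250000, DF = 0.894837, PV = 2.908221
  t = 4.0000: CF_t = 3.250000, DF = 0.880745, PV = 2.862422
  t = 4.5000: CF_t = 3.250000, DF = 0.866875, PV = 2.817345
  t = 5.0000: CF_t = 3.250000, DF = 0.853224, PV = 2.772977
  t = 5.5000: CF_t = 3.250000, DF = 0.839787, PV = 2.729308
  t = 6.0000: CF_t = 3.250000, DF = 0.826562, PV = 2.686327
  t = 6.5000: CF_t = 3.250000, DF = 0.813545, PV = 2.644023
  t = 7.0000: CF_t = 3.250000, DF = 0.800734, PV = 2.602384
  t = 7.5000: CF_t = 3.250000, DF = 0.788124, PV = 2.561402
  t = 8.0000: CF_t = 3.250000, DF = 0.775712, PV = 2.521065
  t = 8.5000: CF_t = 3.250000, DF = 0.763496, PV = 2.481363
  t = 9.0000: CF_t = 3.250000, DF = 0.751473, PV = 2.442287
  t = 9.5000: CF_t = 3.250000, DF = 0.739639, PV = 2.403825
  t = 10.0000: CF_t = 103.250000, DF = 0.727991, PV = 75.165041
Price P = sum_t PV_t = 128.050957
Convexity numerator sum_t t*(t + 1/m) * CF_t / (1+y/m)^(m*t + 2):
  t = 0.5000: term = 1.549431
  t = 1.0000: term = 4.575092
  t = 1.5000: term = 9.006086
  t = 2.0000: term = 14.773763
  t = 2.5000: term = 21.811657
  t = 3.0000: term = 30.055434
  t = 3.5000: term = 39.442826
  t = 4.0000: term = 49.913588
  t = 4.5000: term = 61.409434
  t = 5.0000: term = 73.873991
  t = 5.5000: term = 87.252745
  t = 6.0000: term = 101.492992
  t = 6.5000: term = 116.543790
  t = 7.0000: term = 132.355910
  t = 7.5000: term = 148.881788
  t = 8.0000: term = 166.075485
  t = 8.5000: term = 183.892639
  t = 9.0000: term = 202.290420
  t = 9.5000: term = 221.227494
  t = 10.0000: term = 7645.709353
Convexity = (1/P) * sum = 9312.133916 / 128.050957 = 72.722095

Answer: Convexity = 72.7221


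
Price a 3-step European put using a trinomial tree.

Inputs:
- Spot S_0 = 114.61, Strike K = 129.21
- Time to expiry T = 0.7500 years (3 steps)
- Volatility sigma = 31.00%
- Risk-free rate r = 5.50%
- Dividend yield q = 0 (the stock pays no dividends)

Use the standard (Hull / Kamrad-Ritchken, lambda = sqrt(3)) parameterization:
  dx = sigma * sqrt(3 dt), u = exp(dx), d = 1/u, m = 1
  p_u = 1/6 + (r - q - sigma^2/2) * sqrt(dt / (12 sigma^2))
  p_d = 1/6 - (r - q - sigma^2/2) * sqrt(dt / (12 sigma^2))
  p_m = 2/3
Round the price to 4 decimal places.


Answer: Price = V(0,0) = 18.4619

Derivation:
dt = T/N = 0.250000; dx = sigma*sqrt(3*dt) = 0.268468
u = exp(dx) = 1.307959; d = 1/u = 0.764550
p_u = 0.169903, p_m = 0.666667, p_d = 0.163431
Discount per step: exp(-r*dt) = 0.986344
Stock lattice S(k, j) with j the centered position index:
  k=0: S(0,+0) = 114.6100
  k=1: S(1,-1) = 87.6251; S(1,+0) = 114.6100; S(1,+1) = 149.9052
  k=2: S(2,-2) = 66.9937; S(2,-1) = 87.6251; S(2,+0) = 114.6100; S(2,+1) = 149.9052; S(2,+2) = 196.0698
  k=3: S(3,-3) = 51.2201; S(3,-2) = 66.9937; S(3,-1) = 87.6251; S(3,+0) = 114.6100; S(3,+1) = 149.9052; S(3,+2) = 196.0698; S(3,+3) = 256.4513
Terminal payoffs V(N, j) = max(K - S_T, 0):
  V(3,-3) = 77.989931; V(3,-2) = 62.216251; V(3,-1) = 41.584926; V(3,+0) = 14.600000; V(3,+1) = 0.000000; V(3,+2) = 0.000000; V(3,+3) = 0.000000
Backward induction: V(k, j) = exp(-r*dt) * [p_u * V(k+1, j+1) + p_m * V(k+1, j) + p_d * V(k+1, j-1)]
  V(2,-2) = exp(-r*dt) * [p_u*41.584926 + p_m*62.216251 + p_d*77.989931] = 60.451885
  V(2,-1) = exp(-r*dt) * [p_u*14.600000 + p_m*41.584926 + p_d*62.216251] = 39.820594
  V(2,+0) = exp(-r*dt) * [p_u*0.000000 + p_m*14.600000 + p_d*41.584926] = 16.303861
  V(2,+1) = exp(-r*dt) * [p_u*0.000000 + p_m*0.000000 + p_d*14.600000] = 2.353504
  V(2,+2) = exp(-r*dt) * [p_u*0.000000 + p_m*0.000000 + p_d*0.000000] = 0.000000
  V(1,-1) = exp(-r*dt) * [p_u*16.303861 + p_m*39.820594 + p_d*60.451885] = 38.661558
  V(1,+0) = exp(-r*dt) * [p_u*2.353504 + p_m*16.303861 + p_d*39.820594] = 17.534254
  V(1,+1) = exp(-r*dt) * [p_u*0.000000 + p_m*2.353504 + p_d*16.303861] = 4.175741
  V(0,+0) = exp(-r*dt) * [p_u*4.175741 + p_m*17.534254 + p_d*38.661558] = 18.461854


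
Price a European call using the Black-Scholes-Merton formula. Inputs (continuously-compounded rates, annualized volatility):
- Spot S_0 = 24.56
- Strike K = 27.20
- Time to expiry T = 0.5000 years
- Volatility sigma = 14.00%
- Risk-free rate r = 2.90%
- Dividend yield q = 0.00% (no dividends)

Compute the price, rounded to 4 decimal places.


Answer: Price = 0.2621

Derivation:
d1 = (ln(S/K) + (r - q + 0.5*sigma^2) * T) / (sigma * sqrt(T)) = -0.83537464
d2 = d1 - sigma * sqrt(T) = -0.93436959
exp(-rT) = 0.98560462; exp(-qT) = 1.00000000
C = S_0 * exp(-qT) * N(d1) - K * exp(-rT) * N(d2)
N(d1) = 0.20175340; N(d2) = 0.17505664
C = 24.5600 * 1.00000000 * 0.20175340 - 27.2000 * 0.98560462 * 0.17505664 = 0.2621


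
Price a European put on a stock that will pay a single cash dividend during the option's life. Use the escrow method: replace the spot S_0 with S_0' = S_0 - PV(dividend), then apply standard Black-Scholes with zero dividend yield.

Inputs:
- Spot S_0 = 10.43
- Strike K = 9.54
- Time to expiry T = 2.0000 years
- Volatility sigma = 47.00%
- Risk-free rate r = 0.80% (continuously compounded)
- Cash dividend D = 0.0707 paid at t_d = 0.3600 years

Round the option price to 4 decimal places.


PV(D) = D * exp(-r * t_d) = 0.0707 * 0.99712414 = 0.07049668
S_0' = S_0 - PV(D) = 10.4300 - 0.07049668 = 10.35950332
d1 = (ln(S_0'/K) + (r + sigma^2/2)*T) / (sigma*sqrt(T)) = 0.48039753
d2 = d1 - sigma*sqrt(T) = -0.18428285
exp(-rT) = 0.98412732
N(-d1) = 0.31547238; N(-d2) = 0.57310422
P = K * exp(-rT) * N(-d2) - S_0' * N(-d1) = 9.5400 * 0.98412732 * 0.57310422 - 10.35950332 * 0.31547238 = 2.1125

Answer: Price = 2.1125


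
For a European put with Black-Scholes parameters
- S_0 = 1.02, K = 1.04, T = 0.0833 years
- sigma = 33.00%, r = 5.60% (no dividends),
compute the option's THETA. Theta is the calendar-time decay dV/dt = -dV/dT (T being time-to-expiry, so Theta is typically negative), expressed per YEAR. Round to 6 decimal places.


Answer: Theta = -0.197662

Derivation:
d1 = -0.1072784507; d2 = -0.2025221906
phi(d1) = 0.3966532260; exp(-qT) = 1.0000000000; exp(-rT) = 0.9953460633
Theta = -S*exp(-qT)*phi(d1)*sigma/(2*sqrt(T)) + r*K*exp(-rT)*N(-d2) - q*S*exp(-qT)*N(-d1)
N(-d1) = 0.5427159601; N(-d2) = 0.5802457439; sqrt(T) = 0.2886173938
Term 1 = -1.0200 * 1.0000000000 * 0.3966532260 * 0.3300 / (2 * 0.2886173938) = -0.2312983880
Term 2 = 0.0560 * 1.0400 * 0.9953460633 * 0.5802457439 = 0.0336362393
Term 3 = 0 (no dividend yield, q = 0)
Theta = -0.2312983880 + (0.0336362393) + (0.0000000000) = -0.197662


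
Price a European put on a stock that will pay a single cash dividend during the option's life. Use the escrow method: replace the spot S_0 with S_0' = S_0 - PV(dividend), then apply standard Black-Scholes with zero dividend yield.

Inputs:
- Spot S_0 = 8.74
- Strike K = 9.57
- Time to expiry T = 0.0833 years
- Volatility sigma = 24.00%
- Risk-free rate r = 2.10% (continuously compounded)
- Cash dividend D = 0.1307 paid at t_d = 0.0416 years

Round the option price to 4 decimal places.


PV(D) = D * exp(-r * t_d) = 0.1307 * 0.99912678 = 0.13058587
S_0' = S_0 - PV(D) = 8.7400 - 0.13058587 = 8.60941413
d1 = (ln(S_0'/K) + (r + sigma^2/2)*T) / (sigma*sqrt(T)) = -1.46717588
d2 = d1 - sigma*sqrt(T) = -1.53644405
exp(-rT) = 0.99825223
N(-d1) = 0.92883589; N(-d2) = 0.93778525
P = K * exp(-rT) * N(-d2) - S_0' * N(-d1) = 9.5700 * 0.99825223 * 0.93778525 - 8.60941413 * 0.92883589 = 0.9622

Answer: Price = 0.9622


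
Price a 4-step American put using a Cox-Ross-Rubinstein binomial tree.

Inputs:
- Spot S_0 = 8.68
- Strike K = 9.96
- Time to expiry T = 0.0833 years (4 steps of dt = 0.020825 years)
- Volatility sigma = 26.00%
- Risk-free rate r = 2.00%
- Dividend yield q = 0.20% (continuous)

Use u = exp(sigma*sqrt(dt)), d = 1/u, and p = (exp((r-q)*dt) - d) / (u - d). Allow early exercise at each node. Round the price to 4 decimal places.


dt = T/N = 0.020825
u = exp(sigma*sqrt(dt)) = 1.038233; d = 1/u = 0.963175
p = (exp((r-q)*dt) - d) / (u - d) = 0.495616
Discount per step: exp(-r*dt) = 0.999584
Stock lattice S(k, i) with i counting down-moves:
  k=0: S(0,0) = 8.6800
  k=1: S(1,0) = 9.0119; S(1,1) = 8.3604
  k=2: S(2,0) = 9.3564; S(2,1) = 8.6800; S(2,2) = 8.0525
  k=3: S(3,0) = 9.7141; S(3,1) = 9.0119; S(3,2) = 8.3604; S(3,3) = 7.7560
  k=4: S(4,0) = 10.0855; S(4,1) = 9.3564; S(4,2) = 8.6800; S(4,3) = 8.0525; S(4,4) = 7.4703
Terminal payoffs V(N, i) = max(K - S_T, 0):
  V(4,0) = 0.000000; V(4,1) = 0.603586; V(4,2) = 1.280000; V(4,3) = 1.907513; V(4,4) = 2.489660
Backward induction: V(k, i) = exp(-r*dt) * [p * V(k+1, i) + (1-p) * V(k+1, i+1)]; then take max(V_cont, immediate exercise) for American.
  V(3,0) = exp(-r*dt) * [p*0.000000 + (1-p)*0.603586] = 0.304313; exercise = 0.245862; V(3,0) = max -> 0.304313
  V(3,1) = exp(-r*dt) * [p*0.603586 + (1-p)*1.280000] = 0.944365; exercise = 0.948137; V(3,1) = max -> 0.948137
  V(3,2) = exp(-r*dt) * [p*1.280000 + (1-p)*1.907513] = 1.595843; exercise = 1.599642; V(3,2) = max -> 1.599642
  V(3,3) = exp(-r*dt) * [p*1.907513 + (1-p)*2.489660] = 2.200222; exercise = 2.204046; V(3,3) = max -> 2.204046
  V(2,0) = exp(-r*dt) * [p*0.304313 + (1-p)*0.948137] = 0.628785; exercise = 0.603586; V(2,0) = max -> 0.628785
  V(2,1) = exp(-r*dt) * [p*0.948137 + (1-p)*1.599642] = 1.276214; exercise = 1.280000; V(2,1) = max -> 1.280000
  V(2,2) = exp(-r*dt) * [p*1.599642 + (1-p)*2.204046] = 1.903701; exercise = 1.907513; V(2,2) = max -> 1.907513
  V(1,0) = exp(-r*dt) * [p*0.628785 + (1-p)*1.280000] = 0.956849; exercise = 0.948137; V(1,0) = max -> 0.956849
  V(1,1) = exp(-r*dt) * [p*1.280000 + (1-p)*1.907513] = 1.595843; exercise = 1.599642; V(1,1) = max -> 1.599642
  V(0,0) = exp(-r*dt) * [p*0.956849 + (1-p)*1.599642] = 1.280530; exercise = 1.280000; V(0,0) = max -> 1.280530

Answer: Price = V(0,0) = 1.2805


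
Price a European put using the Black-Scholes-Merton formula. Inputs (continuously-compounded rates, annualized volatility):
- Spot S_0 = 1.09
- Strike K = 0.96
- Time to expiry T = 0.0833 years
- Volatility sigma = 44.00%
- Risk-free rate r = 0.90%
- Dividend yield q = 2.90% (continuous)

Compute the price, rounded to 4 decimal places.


d1 = (ln(S/K) + (r - q + 0.5*sigma^2) * T) / (sigma * sqrt(T)) = 1.05044015
d2 = d1 - sigma * sqrt(T) = 0.92344849
exp(-rT) = 0.99925058; exp(-qT) = 0.99758722
P = K * exp(-rT) * N(-d2) - S_0 * exp(-qT) * N(-d1)
N(-d1) = 0.14675790; N(-d2) = 0.17788677
P = 0.9600 * 0.99925058 * 0.17788677 - 1.0900 * 0.99758722 * 0.14675790 = 0.0111

Answer: Price = 0.0111


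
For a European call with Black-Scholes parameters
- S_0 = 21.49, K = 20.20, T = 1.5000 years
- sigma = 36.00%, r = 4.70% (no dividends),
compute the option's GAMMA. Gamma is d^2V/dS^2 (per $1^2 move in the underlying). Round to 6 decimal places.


d1 = 0.5207549562; d2 = 0.0798468025
phi(d1) = 0.3483556301; exp(-qT) = 1.0000000000; exp(-rT) = 0.9319277395
Gamma = exp(-qT) * phi(d1) / (S * sigma * sqrt(T)) = 1.0000000000 * 0.3483556301 / (21.4900 * 0.3600 * 1.2247448714) = 0.036765

Answer: Gamma = 0.036765


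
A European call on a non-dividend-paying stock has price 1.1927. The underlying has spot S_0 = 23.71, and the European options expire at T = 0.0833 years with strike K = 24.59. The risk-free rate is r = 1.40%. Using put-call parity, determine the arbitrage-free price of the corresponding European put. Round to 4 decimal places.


Put-call parity: C - P = S_0 * exp(-qT) - K * exp(-rT).
S_0 * exp(-qT) = 23.7100 * 1.00000000 = 23.71000000
K * exp(-rT) = 24.5900 * 0.99883448 = 24.56133986
P = C - S*exp(-qT) + K*exp(-rT)
P = 1.1927 - 23.71000000 + 24.56133986 = 2.0440

Answer: Put price = 2.0440


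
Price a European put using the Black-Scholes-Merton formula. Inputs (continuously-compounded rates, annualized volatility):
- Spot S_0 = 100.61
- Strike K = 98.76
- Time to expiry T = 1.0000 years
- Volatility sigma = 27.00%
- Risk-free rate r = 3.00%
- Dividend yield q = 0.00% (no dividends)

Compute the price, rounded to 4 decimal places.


Answer: Price = 8.3329

Derivation:
d1 = (ln(S/K) + (r - q + 0.5*sigma^2) * T) / (sigma * sqrt(T)) = 0.31484812
d2 = d1 - sigma * sqrt(T) = 0.04484812
exp(-rT) = 0.97044553; exp(-qT) = 1.00000000
P = K * exp(-rT) * N(-d2) - S_0 * exp(-qT) * N(-d1)
N(-d1) = 0.37643849; N(-d2) = 0.48211419
P = 98.7600 * 0.97044553 * 0.48211419 - 100.6100 * 1.00000000 * 0.37643849 = 8.3329


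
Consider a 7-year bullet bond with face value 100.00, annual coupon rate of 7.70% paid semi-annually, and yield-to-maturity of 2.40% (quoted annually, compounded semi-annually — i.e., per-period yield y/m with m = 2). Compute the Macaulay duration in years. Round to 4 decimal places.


Answer: Macaulay duration = 5.7672 years

Derivation:
Coupon per period c = face * coupon_rate / m = 3.850000
Periods per year m = 2; per-period yield y/m = 0.012000
Number of cashflows N = 14
Cashflows (t years, CF_t, discount factor 1/(1+y/m)^(m*t), PV):
  t = 0.5000: CF_t = 3.850000, DF = 0.988142, PV = 3.804348
  t = 1.0000: CF_t = 3.850000, DF = 0.976425, PV = 3.759237
  t = 1.5000: CF_t = 3.850000, DF = 0.964847, PV = 3.714661
  t = 2.0000: CF_t = 3.850000, DF = 0.953406, PV = 3.670614
  t = 2.5000: CF_t = 3.850000, DF = 0.942101, PV = 3.627089
  t = 3.0000: CF_t = 3.850000, DF = 0.930930, PV = 3.584080
  t = 3.5000: CF_t = 3.850000, DF = 0.919891, PV = 3.541581
  t = 4.0000: CF_t = 3.850000, DF = 0.908983, PV = 3.499586
  t = 4.5000: CF_t = 3.850000, DF = 0.898205, PV = 3.458089
  t = 5.0000: CF_t = 3.850000, DF = 0.887554, PV = 3.417084
  t = 5.5000: CF_t = 3.850000, DF = 0.877030, PV = 3.376565
  t = 6.0000: CF_t = 3.850000, DF = 0.866630, PV = 3.336527
  t = 6.5000: CF_t = 3.850000, DF = 0.856354, PV = 3.296963
  t = 7.0000: CF_t = 103.850000, DF = 0.846200, PV = 87.877830
Price P = sum_t PV_t = 133.964251
Macaulay numerator sum_t t * PV_t:
  t * PV_t at t = 0.5000: 1.902174
  t * PV_t at t = 1.0000: 3.759237
  t * PV_t at t = 1.5000: 5.571992
  t * PV_t at t = 2.0000: 7.341227
  t * PV_t at t = 2.5000: 9.067722
  t * PV_t at t = 3.0000: 10.752239
  t * PV_t at t = 3.5000: 12.395532
  t * PV_t at t = 4.0000: 13.998343
  t * PV_t at t = 4.5000: 15.561399
  t * PV_t at t = 5.0000: 17.085418
  t * PV_t at t = 5.5000: 18.571107
  t * PV_t at t = 6.0000: 20.019159
  t * PV_t at t = 6.5000: 21.430259
  t * PV_t at t = 7.0000: 615.144812
Macaulay duration D = (sum_t t * PV_t) / P = 772.600619 / 133.964251 = 5.767215


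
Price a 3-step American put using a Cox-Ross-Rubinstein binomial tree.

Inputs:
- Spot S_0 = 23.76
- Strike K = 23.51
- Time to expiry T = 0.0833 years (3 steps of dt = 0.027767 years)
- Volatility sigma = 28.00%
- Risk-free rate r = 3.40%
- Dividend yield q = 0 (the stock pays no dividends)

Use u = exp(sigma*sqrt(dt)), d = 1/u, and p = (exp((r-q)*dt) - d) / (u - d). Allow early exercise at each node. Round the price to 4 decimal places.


Answer: Price = V(0,0) = 0.6770

Derivation:
dt = T/N = 0.027767
u = exp(sigma*sqrt(dt)) = 1.047763; d = 1/u = 0.954414
p = (exp((r-q)*dt) - d) / (u - d) = 0.498456
Discount per step: exp(-r*dt) = 0.999056
Stock lattice S(k, i) with i counting down-moves:
  k=0: S(0,0) = 23.7600
  k=1: S(1,0) = 24.8948; S(1,1) = 22.6769
  k=2: S(2,0) = 26.0839; S(2,1) = 23.7600; S(2,2) = 21.6431
  k=3: S(3,0) = 27.3297; S(3,1) = 24.8948; S(3,2) = 22.6769; S(3,3) = 20.6565
Terminal payoffs V(N, i) = max(K - S_T, 0):
  V(3,0) = 0.000000; V(3,1) = 0.000000; V(3,2) = 0.833114; V(3,3) = 2.853470
Backward induction: V(k, i) = exp(-r*dt) * [p * V(k+1, i) + (1-p) * V(k+1, i+1)]; then take max(V_cont, immediate exercise) for American.
  V(2,0) = exp(-r*dt) * [p*0.000000 + (1-p)*0.000000] = 0.000000; exercise = 0.000000; V(2,0) = max -> 0.000000
  V(2,1) = exp(-r*dt) * [p*0.000000 + (1-p)*0.833114] = 0.417449; exercise = 0.000000; V(2,1) = max -> 0.417449
  V(2,2) = exp(-r*dt) * [p*0.833114 + (1-p)*2.853470] = 1.844669; exercise = 1.866854; V(2,2) = max -> 1.866854
  V(1,0) = exp(-r*dt) * [p*0.000000 + (1-p)*0.417449] = 0.209172; exercise = 0.000000; V(1,0) = max -> 0.209172
  V(1,1) = exp(-r*dt) * [p*0.417449 + (1-p)*1.866854] = 1.143310; exercise = 0.833114; V(1,1) = max -> 1.143310
  V(0,0) = exp(-r*dt) * [p*0.209172 + (1-p)*1.143310] = 0.677044; exercise = 0.000000; V(0,0) = max -> 0.677044


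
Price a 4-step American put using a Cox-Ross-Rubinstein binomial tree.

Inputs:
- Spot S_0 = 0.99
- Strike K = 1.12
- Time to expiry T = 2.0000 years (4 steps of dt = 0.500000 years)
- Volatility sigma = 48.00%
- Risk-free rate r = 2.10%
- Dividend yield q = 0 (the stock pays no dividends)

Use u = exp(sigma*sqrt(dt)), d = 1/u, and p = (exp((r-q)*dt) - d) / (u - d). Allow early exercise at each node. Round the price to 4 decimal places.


Answer: Price = V(0,0) = 0.3304

Derivation:
dt = T/N = 0.500000
u = exp(sigma*sqrt(dt)) = 1.404121; d = 1/u = 0.712189
p = (exp((r-q)*dt) - d) / (u - d) = 0.431207
Discount per step: exp(-r*dt) = 0.989555
Stock lattice S(k, i) with i counting down-moves:
  k=0: S(0,0) = 0.9900
  k=1: S(1,0) = 1.3901; S(1,1) = 0.7051
  k=2: S(2,0) = 1.9518; S(2,1) = 0.9900; S(2,2) = 0.5021
  k=3: S(3,0) = 2.7406; S(3,1) = 1.3901; S(3,2) = 0.7051; S(3,3) = 0.3576
  k=4: S(4,0) = 3.8482; S(4,1) = 1.9518; S(4,2) = 0.9900; S(4,3) = 0.5021; S(4,4) = 0.2547
Terminal payoffs V(N, i) = max(K - S_T, 0):
  V(4,0) = 0.000000; V(4,1) = 0.000000; V(4,2) = 0.130000; V(4,3) = 0.617858; V(4,4) = 0.865307
Backward induction: V(k, i) = exp(-r*dt) * [p * V(k+1, i) + (1-p) * V(k+1, i+1)]; then take max(V_cont, immediate exercise) for American.
  V(3,0) = exp(-r*dt) * [p*0.000000 + (1-p)*0.000000] = 0.000000; exercise = 0.000000; V(3,0) = max -> 0.000000
  V(3,1) = exp(-r*dt) * [p*0.000000 + (1-p)*0.130000] = 0.073171; exercise = 0.000000; V(3,1) = max -> 0.073171
  V(3,2) = exp(-r*dt) * [p*0.130000 + (1-p)*0.617858] = 0.403234; exercise = 0.414932; V(3,2) = max -> 0.414932
  V(3,3) = exp(-r*dt) * [p*0.617858 + (1-p)*0.865307] = 0.750681; exercise = 0.762380; V(3,3) = max -> 0.762380
  V(2,0) = exp(-r*dt) * [p*0.000000 + (1-p)*0.073171] = 0.041184; exercise = 0.000000; V(2,0) = max -> 0.041184
  V(2,1) = exp(-r*dt) * [p*0.073171 + (1-p)*0.414932] = 0.264768; exercise = 0.130000; V(2,1) = max -> 0.264768
  V(2,2) = exp(-r*dt) * [p*0.414932 + (1-p)*0.762380] = 0.606160; exercise = 0.617858; V(2,2) = max -> 0.617858
  V(1,0) = exp(-r*dt) * [p*0.041184 + (1-p)*0.264768] = 0.166598; exercise = 0.000000; V(1,0) = max -> 0.166598
  V(1,1) = exp(-r*dt) * [p*0.264768 + (1-p)*0.617858] = 0.460740; exercise = 0.414932; V(1,1) = max -> 0.460740
  V(0,0) = exp(-r*dt) * [p*0.166598 + (1-p)*0.460740] = 0.330416; exercise = 0.130000; V(0,0) = max -> 0.330416


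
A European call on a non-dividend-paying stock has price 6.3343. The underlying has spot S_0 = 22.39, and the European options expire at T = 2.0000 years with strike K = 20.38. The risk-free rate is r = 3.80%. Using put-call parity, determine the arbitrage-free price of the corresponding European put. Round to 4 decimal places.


Put-call parity: C - P = S_0 * exp(-qT) - K * exp(-rT).
S_0 * exp(-qT) = 22.3900 * 1.00000000 = 22.39000000
K * exp(-rT) = 20.3800 * 0.92681621 = 18.88851429
P = C - S*exp(-qT) + K*exp(-rT)
P = 6.3343 - 22.39000000 + 18.88851429 = 2.8328

Answer: Put price = 2.8328


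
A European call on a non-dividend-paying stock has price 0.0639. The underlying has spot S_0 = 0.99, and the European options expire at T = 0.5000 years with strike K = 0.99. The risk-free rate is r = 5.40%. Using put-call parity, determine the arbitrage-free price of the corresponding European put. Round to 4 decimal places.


Answer: Put price = 0.0375

Derivation:
Put-call parity: C - P = S_0 * exp(-qT) - K * exp(-rT).
S_0 * exp(-qT) = 0.9900 * 1.00000000 = 0.99000000
K * exp(-rT) = 0.9900 * 0.97336124 = 0.96362763
P = C - S*exp(-qT) + K*exp(-rT)
P = 0.0639 - 0.99000000 + 0.96362763 = 0.0375


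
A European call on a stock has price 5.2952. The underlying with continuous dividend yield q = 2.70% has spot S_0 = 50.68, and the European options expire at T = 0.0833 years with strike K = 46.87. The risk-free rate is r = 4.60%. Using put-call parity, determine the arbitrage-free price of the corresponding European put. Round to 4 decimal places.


Answer: Put price = 1.4198

Derivation:
Put-call parity: C - P = S_0 * exp(-qT) - K * exp(-rT).
S_0 * exp(-qT) = 50.6800 * 0.99775343 = 50.56614370
K * exp(-rT) = 46.8700 * 0.99617553 = 46.69074718
P = C - S*exp(-qT) + K*exp(-rT)
P = 5.2952 - 50.56614370 + 46.69074718 = 1.4198


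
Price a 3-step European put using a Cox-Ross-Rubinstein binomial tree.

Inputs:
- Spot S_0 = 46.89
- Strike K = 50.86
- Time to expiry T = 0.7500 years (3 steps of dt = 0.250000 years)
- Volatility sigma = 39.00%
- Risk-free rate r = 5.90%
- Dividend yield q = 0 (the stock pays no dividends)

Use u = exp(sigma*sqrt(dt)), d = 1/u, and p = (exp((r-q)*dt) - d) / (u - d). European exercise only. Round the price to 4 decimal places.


dt = T/N = 0.250000
u = exp(sigma*sqrt(dt)) = 1.215311; d = 1/u = 0.822835
p = (exp((r-q)*dt) - d) / (u - d) = 0.489264
Discount per step: exp(-r*dt) = 0.985358
Stock lattice S(k, i) with i counting down-moves:
  k=0: S(0,0) = 46.8900
  k=1: S(1,0) = 56.9859; S(1,1) = 38.5827
  k=2: S(2,0) = 69.2556; S(2,1) = 46.8900; S(2,2) = 31.7472
  k=3: S(3,0) = 84.1671; S(3,1) = 56.9859; S(3,2) = 38.5827; S(3,3) = 26.1227
Terminal payoffs V(N, i) = max(K - S_T, 0):
  V(3,0) = 0.000000; V(3,1) = 0.000000; V(3,2) = 12.277283; V(3,3) = 24.737306
Backward induction: V(k, i) = exp(-r*dt) * [p * V(k+1, i) + (1-p) * V(k+1, i+1)].
  V(2,0) = exp(-r*dt) * [p*0.000000 + (1-p)*0.000000] = 0.000000
  V(2,1) = exp(-r*dt) * [p*0.000000 + (1-p)*12.277283] = 6.178636
  V(2,2) = exp(-r*dt) * [p*12.277283 + (1-p)*24.737306] = 18.368124
  V(1,0) = exp(-r*dt) * [p*0.000000 + (1-p)*6.178636] = 3.109446
  V(1,1) = exp(-r*dt) * [p*6.178636 + (1-p)*18.368124] = 12.222623
  V(0,0) = exp(-r*dt) * [p*3.109446 + (1-p)*12.222623] = 7.650194

Answer: Price = V(0,0) = 7.6502


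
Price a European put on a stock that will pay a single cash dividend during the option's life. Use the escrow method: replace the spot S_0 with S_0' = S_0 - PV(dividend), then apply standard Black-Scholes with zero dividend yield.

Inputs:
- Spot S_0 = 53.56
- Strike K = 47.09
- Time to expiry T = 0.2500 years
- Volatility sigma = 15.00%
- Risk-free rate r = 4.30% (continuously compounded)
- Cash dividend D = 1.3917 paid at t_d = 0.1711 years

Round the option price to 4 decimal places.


PV(D) = D * exp(-r * t_d) = 1.3917 * 0.99266970 = 1.38149842
S_0' = S_0 - PV(D) = 53.5600 - 1.38149842 = 52.17850158
d1 = (ln(S_0'/K) + (r + sigma^2/2)*T) / (sigma*sqrt(T)) = 1.54896532
d2 = d1 - sigma*sqrt(T) = 1.47396532
exp(-rT) = 0.98930757
N(-d1) = 0.06069503; N(-d2) = 0.07024547
P = K * exp(-rT) * N(-d2) - S_0' * N(-d1) = 47.0900 * 0.98930757 * 0.07024547 - 52.17850158 * 0.06069503 = 0.1055

Answer: Price = 0.1055


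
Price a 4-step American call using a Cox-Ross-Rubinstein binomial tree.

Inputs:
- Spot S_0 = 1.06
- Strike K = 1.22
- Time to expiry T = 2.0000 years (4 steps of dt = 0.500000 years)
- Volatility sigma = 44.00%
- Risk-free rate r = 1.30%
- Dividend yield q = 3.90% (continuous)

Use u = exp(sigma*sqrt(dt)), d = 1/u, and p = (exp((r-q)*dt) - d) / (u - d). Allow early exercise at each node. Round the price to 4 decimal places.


Answer: Price = V(0,0) = 0.1802

Derivation:
dt = T/N = 0.500000
u = exp(sigma*sqrt(dt)) = 1.364963; d = 1/u = 0.732621
p = (exp((r-q)*dt) - d) / (u - d) = 0.402414
Discount per step: exp(-r*dt) = 0.993521
Stock lattice S(k, i) with i counting down-moves:
  k=0: S(0,0) = 1.0600
  k=1: S(1,0) = 1.4469; S(1,1) = 0.7766
  k=2: S(2,0) = 1.9749; S(2,1) = 1.0600; S(2,2) = 0.5689
  k=3: S(3,0) = 2.6957; S(3,1) = 1.4469; S(3,2) = 0.7766; S(3,3) = 0.4168
  k=4: S(4,0) = 3.6795; S(4,1) = 1.9749; S(4,2) = 1.0600; S(4,3) = 0.5689; S(4,4) = 0.3054
Terminal payoffs V(N, i) = max(S_T - K, 0):
  V(4,0) = 2.459500; V(4,1) = 0.754910; V(4,2) = 0.000000; V(4,3) = 0.000000; V(4,4) = 0.000000
Backward induction: V(k, i) = exp(-r*dt) * [p * V(k+1, i) + (1-p) * V(k+1, i+1)]; then take max(V_cont, immediate exercise) for American.
  V(3,0) = exp(-r*dt) * [p*2.459500 + (1-p)*0.754910] = 1.431526; exercise = 1.475678; V(3,0) = max -> 1.475678
  V(3,1) = exp(-r*dt) * [p*0.754910 + (1-p)*0.000000] = 0.301818; exercise = 0.226860; V(3,1) = max -> 0.301818
  V(3,2) = exp(-r*dt) * [p*0.000000 + (1-p)*0.000000] = 0.000000; exercise = 0.000000; V(3,2) = max -> 0.000000
  V(3,3) = exp(-r*dt) * [p*0.000000 + (1-p)*0.000000] = 0.000000; exercise = 0.000000; V(3,3) = max -> 0.000000
  V(2,0) = exp(-r*dt) * [p*1.475678 + (1-p)*0.301818] = 0.769180; exercise = 0.754910; V(2,0) = max -> 0.769180
  V(2,1) = exp(-r*dt) * [p*0.301818 + (1-p)*0.000000] = 0.120669; exercise = 0.000000; V(2,1) = max -> 0.120669
  V(2,2) = exp(-r*dt) * [p*0.000000 + (1-p)*0.000000] = 0.000000; exercise = 0.000000; V(2,2) = max -> 0.000000
  V(1,0) = exp(-r*dt) * [p*0.769180 + (1-p)*0.120669] = 0.379167; exercise = 0.226860; V(1,0) = max -> 0.379167
  V(1,1) = exp(-r*dt) * [p*0.120669 + (1-p)*0.000000] = 0.048244; exercise = 0.000000; V(1,1) = max -> 0.048244
  V(0,0) = exp(-r*dt) * [p*0.379167 + (1-p)*0.048244] = 0.180237; exercise = 0.000000; V(0,0) = max -> 0.180237


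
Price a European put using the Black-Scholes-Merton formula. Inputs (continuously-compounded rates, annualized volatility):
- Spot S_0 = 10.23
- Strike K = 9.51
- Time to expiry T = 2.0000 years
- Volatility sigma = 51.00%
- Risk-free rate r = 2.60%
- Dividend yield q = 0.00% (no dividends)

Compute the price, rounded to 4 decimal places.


d1 = (ln(S/K) + (r - q + 0.5*sigma^2) * T) / (sigma * sqrt(T)) = 0.53390819
d2 = d1 - sigma * sqrt(T) = -0.18734073
exp(-rT) = 0.94932887; exp(-qT) = 1.00000000
P = K * exp(-rT) * N(-d2) - S_0 * exp(-qT) * N(-d1)
N(-d1) = 0.29670253; N(-d2) = 0.57430325
P = 9.5100 * 0.94932887 * 0.57430325 - 10.2300 * 1.00000000 * 0.29670253 = 2.1496

Answer: Price = 2.1496


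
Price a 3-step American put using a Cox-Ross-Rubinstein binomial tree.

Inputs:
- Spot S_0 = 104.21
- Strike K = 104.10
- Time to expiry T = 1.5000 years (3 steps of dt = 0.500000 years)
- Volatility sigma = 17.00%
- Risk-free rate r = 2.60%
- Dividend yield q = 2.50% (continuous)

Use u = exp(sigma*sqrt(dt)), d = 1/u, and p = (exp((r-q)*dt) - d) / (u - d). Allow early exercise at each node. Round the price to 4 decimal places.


Answer: Price = V(0,0) = 8.9772

Derivation:
dt = T/N = 0.500000
u = exp(sigma*sqrt(dt)) = 1.127732; d = 1/u = 0.886736
p = (exp((r-q)*dt) - d) / (u - d) = 0.472059
Discount per step: exp(-r*dt) = 0.987084
Stock lattice S(k, i) with i counting down-moves:
  k=0: S(0,0) = 104.2100
  k=1: S(1,0) = 117.5209; S(1,1) = 92.4067
  k=2: S(2,0) = 132.5320; S(2,1) = 104.2100; S(2,2) = 81.9404
  k=3: S(3,0) = 149.4606; S(3,1) = 117.5209; S(3,2) = 92.4067; S(3,3) = 72.6595
Terminal payoffs V(N, i) = max(K - S_T, 0):
  V(3,0) = 0.000000; V(3,1) = 0.000000; V(3,2) = 11.693258; V(3,3) = 31.440537
Backward induction: V(k, i) = exp(-r*dt) * [p * V(k+1, i) + (1-p) * V(k+1, i+1)]; then take max(V_cont, immediate exercise) for American.
  V(2,0) = exp(-r*dt) * [p*0.000000 + (1-p)*0.000000] = 0.000000; exercise = 0.000000; V(2,0) = max -> 0.000000
  V(2,1) = exp(-r*dt) * [p*0.000000 + (1-p)*11.693258] = 6.093612; exercise = 0.000000; V(2,1) = max -> 6.093612
  V(2,2) = exp(-r*dt) * [p*11.693258 + (1-p)*31.440537] = 21.832968; exercise = 22.159630; V(2,2) = max -> 22.159630
  V(1,0) = exp(-r*dt) * [p*0.000000 + (1-p)*6.093612] = 3.175514; exercise = 0.000000; V(1,0) = max -> 3.175514
  V(1,1) = exp(-r*dt) * [p*6.093612 + (1-p)*22.159630] = 14.387261; exercise = 11.693258; V(1,1) = max -> 14.387261
  V(0,0) = exp(-r*dt) * [p*3.175514 + (1-p)*14.387261] = 8.977186; exercise = 0.000000; V(0,0) = max -> 8.977186
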